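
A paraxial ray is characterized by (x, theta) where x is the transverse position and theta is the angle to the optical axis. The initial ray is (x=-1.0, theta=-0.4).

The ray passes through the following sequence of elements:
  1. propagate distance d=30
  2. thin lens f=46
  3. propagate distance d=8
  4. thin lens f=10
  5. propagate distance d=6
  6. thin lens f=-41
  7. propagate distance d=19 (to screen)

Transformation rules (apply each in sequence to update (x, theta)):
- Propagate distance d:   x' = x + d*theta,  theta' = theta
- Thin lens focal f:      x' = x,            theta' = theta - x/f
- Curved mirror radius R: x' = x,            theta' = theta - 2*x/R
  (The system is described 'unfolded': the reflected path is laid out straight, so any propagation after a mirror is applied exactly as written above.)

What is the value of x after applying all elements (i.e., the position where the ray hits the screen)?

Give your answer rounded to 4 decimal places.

Initial: x=-1.0000 theta=-0.4000
After 1 (propagate distance d=30): x=-13.0000 theta=-0.4000
After 2 (thin lens f=46): x=-13.0000 theta=-27/230 (≈-0.1174)
After 3 (propagate distance d=8): x=-1603/115 (≈-13.9391) theta=-27/230 (≈-0.1174)
After 4 (thin lens f=10): x=-1603/115 (≈-13.9391) theta=734/575 (≈1.2765)
After 5 (propagate distance d=6): x=-6.2800 theta=734/575 (≈1.2765)
After 6 (thin lens f=-41): x=-6.2800 theta=26483/23575 (≈1.1234)
After 7 (propagate distance d=19 (to screen)): x=355126/23575 (≈15.0637) theta=26483/23575 (≈1.1234)
Rounded to 4 decimal places: x = 15.0637

Answer: 15.0637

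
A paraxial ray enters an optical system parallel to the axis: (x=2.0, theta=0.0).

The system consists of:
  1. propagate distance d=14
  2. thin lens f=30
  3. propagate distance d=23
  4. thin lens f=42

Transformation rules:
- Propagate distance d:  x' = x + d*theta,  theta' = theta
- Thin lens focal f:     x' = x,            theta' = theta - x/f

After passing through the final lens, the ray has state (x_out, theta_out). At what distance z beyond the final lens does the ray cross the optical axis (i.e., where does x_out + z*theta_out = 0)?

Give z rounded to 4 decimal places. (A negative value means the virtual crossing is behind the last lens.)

Answer: 6.0000

Derivation:
Initial: x=2.0000 theta=0.0000
After 1 (propagate distance d=14): x=2.0000 theta=0.0000
After 2 (thin lens f=30): x=2.0000 theta=-1/15 (≈-0.0667)
After 3 (propagate distance d=23): x=7/15 (≈0.4667) theta=-1/15 (≈-0.0667)
After 4 (thin lens f=42): x=7/15 (≈0.4667) theta=-7/90 (≈-0.0778)
z_focus = -x_out/theta_out = -(7/15)/(-7/90) = 6.0000
Rounded to 4 decimal places: z = 6.0000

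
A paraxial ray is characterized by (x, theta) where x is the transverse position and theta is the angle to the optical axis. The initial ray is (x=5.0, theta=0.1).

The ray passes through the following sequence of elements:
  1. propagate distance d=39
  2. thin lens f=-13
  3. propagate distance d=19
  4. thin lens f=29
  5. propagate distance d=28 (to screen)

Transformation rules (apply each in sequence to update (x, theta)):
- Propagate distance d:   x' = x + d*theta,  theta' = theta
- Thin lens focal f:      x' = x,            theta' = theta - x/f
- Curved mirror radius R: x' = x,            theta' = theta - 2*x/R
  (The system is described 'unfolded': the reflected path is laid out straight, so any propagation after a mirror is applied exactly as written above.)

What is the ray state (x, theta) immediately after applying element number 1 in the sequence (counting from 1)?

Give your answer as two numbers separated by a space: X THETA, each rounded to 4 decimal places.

Initial: x=5.0000 theta=0.1000
After 1 (propagate distance d=39): x=8.9000 theta=0.1000
Rounded to 4 decimal places: x = 8.9000, theta = 0.1000

Answer: 8.9000 0.1000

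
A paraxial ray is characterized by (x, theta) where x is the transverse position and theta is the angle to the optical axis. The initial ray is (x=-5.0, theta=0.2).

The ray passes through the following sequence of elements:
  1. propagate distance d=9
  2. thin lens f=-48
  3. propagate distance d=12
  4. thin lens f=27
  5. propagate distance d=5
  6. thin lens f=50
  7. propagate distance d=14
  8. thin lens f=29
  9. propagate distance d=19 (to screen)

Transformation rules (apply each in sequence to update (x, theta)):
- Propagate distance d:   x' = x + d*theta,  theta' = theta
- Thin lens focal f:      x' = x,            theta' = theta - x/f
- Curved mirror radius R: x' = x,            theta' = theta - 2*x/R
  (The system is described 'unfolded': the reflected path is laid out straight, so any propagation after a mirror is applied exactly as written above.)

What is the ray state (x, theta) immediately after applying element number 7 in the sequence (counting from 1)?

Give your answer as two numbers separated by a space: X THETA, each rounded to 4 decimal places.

Answer: 2.2376 0.2053

Derivation:
Initial: x=-5.0000 theta=0.2000
After 1 (propagate distance d=9): x=-3.2000 theta=0.2000
After 2 (thin lens f=-48): x=-3.2000 theta=2/15 (≈0.1333)
After 3 (propagate distance d=12): x=-1.6000 theta=2/15 (≈0.1333)
After 4 (thin lens f=27): x=-1.6000 theta=26/135 (≈0.1926)
After 5 (propagate distance d=5): x=-86/135 (≈-0.6370) theta=26/135 (≈0.1926)
After 6 (thin lens f=50): x=-86/135 (≈-0.6370) theta=77/375 (≈0.2053)
After 7 (propagate distance d=14): x=7552/3375 (≈2.2376) theta=77/375 (≈0.2053)
Rounded to 4 decimal places: x = 2.2376, theta = 0.2053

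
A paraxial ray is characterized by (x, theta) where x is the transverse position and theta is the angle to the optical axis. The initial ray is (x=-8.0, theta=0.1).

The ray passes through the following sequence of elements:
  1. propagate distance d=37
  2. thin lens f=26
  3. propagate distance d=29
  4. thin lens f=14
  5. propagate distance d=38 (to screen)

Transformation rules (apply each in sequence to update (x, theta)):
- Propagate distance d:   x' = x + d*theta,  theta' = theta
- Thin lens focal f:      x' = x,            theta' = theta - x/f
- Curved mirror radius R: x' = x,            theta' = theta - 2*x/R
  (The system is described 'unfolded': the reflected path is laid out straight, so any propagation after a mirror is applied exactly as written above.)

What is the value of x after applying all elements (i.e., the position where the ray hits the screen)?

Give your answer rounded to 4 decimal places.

Initial: x=-8.0000 theta=0.1000
After 1 (propagate distance d=37): x=-4.3000 theta=0.1000
After 2 (thin lens f=26): x=-4.3000 theta=69/260 (≈0.2654)
After 3 (propagate distance d=29): x=883/260 (≈3.3962) theta=69/260 (≈0.2654)
After 4 (thin lens f=14): x=883/260 (≈3.3962) theta=83/3640 (≈0.0228)
After 5 (propagate distance d=38 (to screen)): x=3879/910 (≈4.2626) theta=83/3640 (≈0.0228)
Rounded to 4 decimal places: x = 4.2626

Answer: 4.2626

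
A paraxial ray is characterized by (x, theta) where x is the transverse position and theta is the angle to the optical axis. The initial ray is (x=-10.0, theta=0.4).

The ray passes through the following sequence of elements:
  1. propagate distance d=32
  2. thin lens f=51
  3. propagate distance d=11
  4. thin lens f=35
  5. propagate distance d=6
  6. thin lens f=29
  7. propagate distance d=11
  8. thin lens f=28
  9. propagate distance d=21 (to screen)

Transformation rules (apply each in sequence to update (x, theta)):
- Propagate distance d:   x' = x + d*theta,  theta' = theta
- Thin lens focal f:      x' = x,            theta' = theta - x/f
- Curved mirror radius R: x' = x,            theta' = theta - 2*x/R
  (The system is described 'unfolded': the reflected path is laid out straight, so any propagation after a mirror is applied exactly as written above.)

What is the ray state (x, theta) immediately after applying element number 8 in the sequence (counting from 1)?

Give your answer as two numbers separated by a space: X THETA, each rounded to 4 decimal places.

Initial: x=-10.0000 theta=0.4000
After 1 (propagate distance d=32): x=2.8000 theta=0.4000
After 2 (thin lens f=51): x=2.8000 theta=88/255 (≈0.3451)
After 3 (propagate distance d=11): x=1682/255 (≈6.5961) theta=88/255 (≈0.3451)
After 4 (thin lens f=35): x=1682/255 (≈6.5961) theta=466/2975 (≈0.1566)
After 5 (propagate distance d=6): x=67258/8925 (≈7.5359) theta=466/2975 (≈0.1566)
After 6 (thin lens f=29): x=67258/8925 (≈7.5359) theta=-26716/258825 (≈-0.1032)
After 7 (propagate distance d=11): x=78886/12325 (≈6.4005) theta=-26716/258825 (≈-0.1032)
After 8 (thin lens f=28): x=78886/12325 (≈6.4005) theta=-171761/517650 (≈-0.3318)
Rounded to 4 decimal places: x = 6.4005, theta = -0.3318

Answer: 6.4005 -0.3318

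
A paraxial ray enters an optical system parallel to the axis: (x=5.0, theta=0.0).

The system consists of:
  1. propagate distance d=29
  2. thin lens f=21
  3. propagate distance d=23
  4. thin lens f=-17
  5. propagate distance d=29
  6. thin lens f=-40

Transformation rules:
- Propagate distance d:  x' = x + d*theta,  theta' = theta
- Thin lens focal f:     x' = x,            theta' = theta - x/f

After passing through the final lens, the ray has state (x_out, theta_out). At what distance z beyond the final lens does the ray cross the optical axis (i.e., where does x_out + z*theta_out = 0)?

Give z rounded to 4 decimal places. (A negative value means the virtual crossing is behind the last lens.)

Answer: -17.3978

Derivation:
Initial: x=5.0000 theta=0.0000
After 1 (propagate distance d=29): x=5.0000 theta=0.0000
After 2 (thin lens f=21): x=5.0000 theta=-5/21 (≈-0.2381)
After 3 (propagate distance d=23): x=-10/21 (≈-0.4762) theta=-5/21 (≈-0.2381)
After 4 (thin lens f=-17): x=-10/21 (≈-0.4762) theta=-95/357 (≈-0.2661)
After 5 (propagate distance d=29): x=-975/119 (≈-8.1933) theta=-95/357 (≈-0.2661)
After 6 (thin lens f=-40): x=-975/119 (≈-8.1933) theta=-1345/2856 (≈-0.4709)
z_focus = -x_out/theta_out = -(-975/119)/(-1345/2856) = -4680/269 ≈ -17.3978
Rounded to 4 decimal places: z = -17.3978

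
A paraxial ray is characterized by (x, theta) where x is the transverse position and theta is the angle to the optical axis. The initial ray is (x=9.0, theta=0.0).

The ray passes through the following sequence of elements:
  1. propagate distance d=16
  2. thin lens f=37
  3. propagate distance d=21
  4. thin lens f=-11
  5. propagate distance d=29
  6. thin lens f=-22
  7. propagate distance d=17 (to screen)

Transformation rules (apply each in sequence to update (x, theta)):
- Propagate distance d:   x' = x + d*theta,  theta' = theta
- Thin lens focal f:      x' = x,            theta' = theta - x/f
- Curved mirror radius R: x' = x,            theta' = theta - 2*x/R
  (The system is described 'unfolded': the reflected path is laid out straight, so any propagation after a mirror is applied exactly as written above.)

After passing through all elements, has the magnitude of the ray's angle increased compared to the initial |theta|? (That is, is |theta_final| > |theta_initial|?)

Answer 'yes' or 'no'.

Answer: yes

Derivation:
Initial: x=9.0000 theta=0.0000
After 1 (propagate distance d=16): x=9.0000 theta=0.0000
After 2 (thin lens f=37): x=9.0000 theta=-9/37 (≈-0.2432)
After 3 (propagate distance d=21): x=144/37 (≈3.8919) theta=-9/37 (≈-0.2432)
After 4 (thin lens f=-11): x=144/37 (≈3.8919) theta=45/407 (≈0.1106)
After 5 (propagate distance d=29): x=2889/407 (≈7.0983) theta=45/407 (≈0.1106)
After 6 (thin lens f=-22): x=2889/407 (≈7.0983) theta=3879/8954 (≈0.4332)
After 7 (propagate distance d=17 (to screen)): x=129501/8954 (≈14.4629) theta=3879/8954 (≈0.4332)
|theta_initial|=0.0000 |theta_final|=3879/8954 (≈0.4332) -> increased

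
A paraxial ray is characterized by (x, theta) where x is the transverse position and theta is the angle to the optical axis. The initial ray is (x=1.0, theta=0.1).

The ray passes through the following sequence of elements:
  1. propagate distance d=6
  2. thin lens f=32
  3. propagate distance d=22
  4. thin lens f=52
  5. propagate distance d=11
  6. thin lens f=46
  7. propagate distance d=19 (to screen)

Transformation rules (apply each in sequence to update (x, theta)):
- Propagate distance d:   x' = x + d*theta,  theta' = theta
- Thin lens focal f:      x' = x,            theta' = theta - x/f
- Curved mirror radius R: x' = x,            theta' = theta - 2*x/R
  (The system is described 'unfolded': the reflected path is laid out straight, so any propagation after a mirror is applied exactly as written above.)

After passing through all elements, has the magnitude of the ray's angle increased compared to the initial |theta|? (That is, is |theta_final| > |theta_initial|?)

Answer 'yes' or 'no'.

Answer: no

Derivation:
Initial: x=1.0000 theta=0.1000
After 1 (propagate distance d=6): x=1.6000 theta=0.1000
After 2 (thin lens f=32): x=1.6000 theta=0.0500
After 3 (propagate distance d=22): x=2.7000 theta=0.0500
After 4 (thin lens f=52): x=2.7000 theta=-1/520 (≈-0.0019)
After 5 (propagate distance d=11): x=1393/520 (≈2.6788) theta=-1/520 (≈-0.0019)
After 6 (thin lens f=46): x=1393/520 (≈2.6788) theta=-1439/23920 (≈-0.0602)
After 7 (propagate distance d=19 (to screen)): x=36737/23920 (≈1.5358) theta=-1439/23920 (≈-0.0602)
|theta_initial|=0.1000 |theta_final|=1439/23920 (≈0.0602) -> not increased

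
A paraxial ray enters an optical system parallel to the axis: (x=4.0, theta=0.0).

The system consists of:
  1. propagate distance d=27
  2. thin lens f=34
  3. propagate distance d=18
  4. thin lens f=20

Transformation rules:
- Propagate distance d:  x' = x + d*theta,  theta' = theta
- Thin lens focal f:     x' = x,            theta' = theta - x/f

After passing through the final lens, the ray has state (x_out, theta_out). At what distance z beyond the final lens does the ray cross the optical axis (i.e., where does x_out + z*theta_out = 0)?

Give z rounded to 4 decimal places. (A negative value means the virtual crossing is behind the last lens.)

Answer: 8.8889

Derivation:
Initial: x=4.0000 theta=0.0000
After 1 (propagate distance d=27): x=4.0000 theta=0.0000
After 2 (thin lens f=34): x=4.0000 theta=-2/17 (≈-0.1176)
After 3 (propagate distance d=18): x=32/17 (≈1.8824) theta=-2/17 (≈-0.1176)
After 4 (thin lens f=20): x=32/17 (≈1.8824) theta=-18/85 (≈-0.2118)
z_focus = -x_out/theta_out = -(32/17)/(-18/85) = 80/9 ≈ 8.8889
Rounded to 4 decimal places: z = 8.8889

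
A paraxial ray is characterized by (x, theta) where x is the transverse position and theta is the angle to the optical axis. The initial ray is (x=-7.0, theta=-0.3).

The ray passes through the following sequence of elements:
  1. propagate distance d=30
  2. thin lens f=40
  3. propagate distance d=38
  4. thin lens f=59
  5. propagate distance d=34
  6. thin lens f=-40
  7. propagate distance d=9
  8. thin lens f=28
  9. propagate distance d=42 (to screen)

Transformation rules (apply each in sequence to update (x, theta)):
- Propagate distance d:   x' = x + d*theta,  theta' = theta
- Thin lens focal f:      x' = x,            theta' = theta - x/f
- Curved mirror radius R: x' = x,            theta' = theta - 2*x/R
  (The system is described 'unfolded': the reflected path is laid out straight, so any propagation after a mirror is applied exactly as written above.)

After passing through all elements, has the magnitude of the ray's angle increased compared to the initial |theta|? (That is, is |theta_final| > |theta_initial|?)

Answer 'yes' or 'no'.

Answer: no

Derivation:
Initial: x=-7.0000 theta=-0.3000
After 1 (propagate distance d=30): x=-16.0000 theta=-0.3000
After 2 (thin lens f=40): x=-16.0000 theta=0.1000
After 3 (propagate distance d=38): x=-12.2000 theta=0.1000
After 4 (thin lens f=59): x=-12.2000 theta=181/590 (≈0.3068)
After 5 (propagate distance d=34): x=-522/295 (≈-1.7695) theta=181/590 (≈0.3068)
After 6 (thin lens f=-40): x=-522/295 (≈-1.7695) theta=1549/5900 (≈0.2625)
After 7 (propagate distance d=9): x=3501/5900 (≈0.5934) theta=1549/5900 (≈0.2625)
After 8 (thin lens f=28): x=3501/5900 (≈0.5934) theta=39871/165200 (≈0.2413)
After 9 (propagate distance d=42 (to screen)): x=25323/2360 (≈10.7301) theta=39871/165200 (≈0.2413)
|theta_initial|=0.3000 |theta_final|=39871/165200 (≈0.2413) -> not increased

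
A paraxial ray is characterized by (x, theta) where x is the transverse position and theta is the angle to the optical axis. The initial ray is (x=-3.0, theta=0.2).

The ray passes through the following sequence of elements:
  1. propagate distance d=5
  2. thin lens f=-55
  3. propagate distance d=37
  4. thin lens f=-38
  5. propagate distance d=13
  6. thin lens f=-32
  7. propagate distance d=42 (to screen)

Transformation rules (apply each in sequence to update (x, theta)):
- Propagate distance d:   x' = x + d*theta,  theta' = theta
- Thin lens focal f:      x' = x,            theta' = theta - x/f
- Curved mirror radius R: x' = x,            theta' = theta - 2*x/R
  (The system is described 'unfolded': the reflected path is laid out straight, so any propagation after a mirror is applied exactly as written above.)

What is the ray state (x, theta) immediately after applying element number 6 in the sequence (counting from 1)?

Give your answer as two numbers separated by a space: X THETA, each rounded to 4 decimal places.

Initial: x=-3.0000 theta=0.2000
After 1 (propagate distance d=5): x=-2.0000 theta=0.2000
After 2 (thin lens f=-55): x=-2.0000 theta=9/55 (≈0.1636)
After 3 (propagate distance d=37): x=223/55 (≈4.0545) theta=9/55 (≈0.1636)
After 4 (thin lens f=-38): x=223/55 (≈4.0545) theta=113/418 (≈0.2703)
After 5 (propagate distance d=13): x=15819/2090 (≈7.5689) theta=113/418 (≈0.2703)
After 6 (thin lens f=-32): x=15819/2090 (≈7.5689) theta=33899/66880 (≈0.5069)
Rounded to 4 decimal places: x = 7.5689, theta = 0.5069

Answer: 7.5689 0.5069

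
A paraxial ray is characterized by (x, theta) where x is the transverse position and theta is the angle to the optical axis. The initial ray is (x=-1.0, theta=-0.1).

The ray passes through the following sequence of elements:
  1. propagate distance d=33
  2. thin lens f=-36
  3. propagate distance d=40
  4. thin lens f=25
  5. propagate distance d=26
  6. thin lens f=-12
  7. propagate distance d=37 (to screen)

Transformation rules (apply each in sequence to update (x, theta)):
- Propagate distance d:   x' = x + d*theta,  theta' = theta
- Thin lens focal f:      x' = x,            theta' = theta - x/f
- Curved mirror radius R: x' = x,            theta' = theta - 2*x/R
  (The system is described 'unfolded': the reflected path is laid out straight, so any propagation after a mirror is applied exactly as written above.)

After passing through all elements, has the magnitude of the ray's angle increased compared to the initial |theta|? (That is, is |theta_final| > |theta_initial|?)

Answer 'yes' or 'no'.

Answer: yes

Derivation:
Initial: x=-1.0000 theta=-0.1000
After 1 (propagate distance d=33): x=-4.3000 theta=-0.1000
After 2 (thin lens f=-36): x=-4.3000 theta=-79/360 (≈-0.2194)
After 3 (propagate distance d=40): x=-1177/90 (≈-13.0778) theta=-79/360 (≈-0.2194)
After 4 (thin lens f=25): x=-1177/90 (≈-13.0778) theta=911/3000 (≈0.3037)
After 5 (propagate distance d=26): x=-23321/4500 (≈-5.1824) theta=911/3000 (≈0.3037)
After 6 (thin lens f=-12): x=-23321/4500 (≈-5.1824) theta=-6923/54000 (≈-0.1282)
After 7 (propagate distance d=37 (to screen)): x=-536003/54000 (≈-9.9260) theta=-6923/54000 (≈-0.1282)
|theta_initial|=0.1000 |theta_final|=6923/54000 (≈0.1282) -> increased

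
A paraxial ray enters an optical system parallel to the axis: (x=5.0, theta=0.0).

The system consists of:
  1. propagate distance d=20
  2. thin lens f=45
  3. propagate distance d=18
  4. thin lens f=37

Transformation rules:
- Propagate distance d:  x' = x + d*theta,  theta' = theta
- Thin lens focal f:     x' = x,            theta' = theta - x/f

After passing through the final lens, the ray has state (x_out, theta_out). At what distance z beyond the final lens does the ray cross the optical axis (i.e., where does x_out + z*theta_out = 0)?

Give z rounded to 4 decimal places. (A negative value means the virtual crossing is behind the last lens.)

Initial: x=5.0000 theta=0.0000
After 1 (propagate distance d=20): x=5.0000 theta=0.0000
After 2 (thin lens f=45): x=5.0000 theta=-1/9 (≈-0.1111)
After 3 (propagate distance d=18): x=3.0000 theta=-1/9 (≈-0.1111)
After 4 (thin lens f=37): x=3.0000 theta=-64/333 (≈-0.1922)
z_focus = -x_out/theta_out = -(3.0000)/(-64/333) = 999/64 ≈ 15.6094
Rounded to 4 decimal places: z = 15.6094

Answer: 15.6094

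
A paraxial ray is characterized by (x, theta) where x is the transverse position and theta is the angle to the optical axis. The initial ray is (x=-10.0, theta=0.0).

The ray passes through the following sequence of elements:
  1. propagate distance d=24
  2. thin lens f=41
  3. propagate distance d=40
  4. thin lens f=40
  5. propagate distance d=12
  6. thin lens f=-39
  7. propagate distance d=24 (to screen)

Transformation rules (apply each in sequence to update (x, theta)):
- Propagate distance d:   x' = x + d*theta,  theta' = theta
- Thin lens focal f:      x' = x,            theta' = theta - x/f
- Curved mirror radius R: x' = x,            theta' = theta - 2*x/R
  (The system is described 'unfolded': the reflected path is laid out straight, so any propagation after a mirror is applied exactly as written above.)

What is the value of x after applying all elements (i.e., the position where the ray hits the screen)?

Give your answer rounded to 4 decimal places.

Answer: 10.4522

Derivation:
Initial: x=-10.0000 theta=0.0000
After 1 (propagate distance d=24): x=-10.0000 theta=0.0000
After 2 (thin lens f=41): x=-10.0000 theta=10/41 (≈0.2439)
After 3 (propagate distance d=40): x=-10/41 (≈-0.2439) theta=10/41 (≈0.2439)
After 4 (thin lens f=40): x=-10/41 (≈-0.2439) theta=0.2500
After 5 (propagate distance d=12): x=113/41 (≈2.7561) theta=0.2500
After 6 (thin lens f=-39): x=113/41 (≈2.7561) theta=2051/6396 (≈0.3207)
After 7 (propagate distance d=24 (to screen)): x=5571/533 (≈10.4522) theta=2051/6396 (≈0.3207)
Rounded to 4 decimal places: x = 10.4522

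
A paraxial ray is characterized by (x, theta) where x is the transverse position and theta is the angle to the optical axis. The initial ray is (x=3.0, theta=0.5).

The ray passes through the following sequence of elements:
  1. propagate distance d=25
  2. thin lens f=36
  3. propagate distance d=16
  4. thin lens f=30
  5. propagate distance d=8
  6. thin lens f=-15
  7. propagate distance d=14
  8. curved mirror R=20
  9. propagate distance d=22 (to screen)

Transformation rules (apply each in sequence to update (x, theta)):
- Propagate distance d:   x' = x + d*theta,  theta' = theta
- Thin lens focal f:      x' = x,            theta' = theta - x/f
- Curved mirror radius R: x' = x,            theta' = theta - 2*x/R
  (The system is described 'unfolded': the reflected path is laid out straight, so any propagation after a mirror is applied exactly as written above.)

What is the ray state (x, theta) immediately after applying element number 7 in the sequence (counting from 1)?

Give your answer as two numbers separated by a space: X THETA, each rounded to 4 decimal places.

Answer: 17.8453 0.3649

Derivation:
Initial: x=3.0000 theta=0.5000
After 1 (propagate distance d=25): x=15.5000 theta=0.5000
After 2 (thin lens f=36): x=15.5000 theta=5/72 (≈0.0694)
After 3 (propagate distance d=16): x=299/18 (≈16.6111) theta=5/72 (≈0.0694)
After 4 (thin lens f=30): x=299/18 (≈16.6111) theta=-523/1080 (≈-0.4843)
After 5 (propagate distance d=8): x=3439/270 (≈12.7370) theta=-523/1080 (≈-0.4843)
After 6 (thin lens f=-15): x=3439/270 (≈12.7370) theta=5911/16200 (≈0.3649)
After 7 (propagate distance d=14): x=144547/8100 (≈17.8453) theta=5911/16200 (≈0.3649)
Rounded to 4 decimal places: x = 17.8453, theta = 0.3649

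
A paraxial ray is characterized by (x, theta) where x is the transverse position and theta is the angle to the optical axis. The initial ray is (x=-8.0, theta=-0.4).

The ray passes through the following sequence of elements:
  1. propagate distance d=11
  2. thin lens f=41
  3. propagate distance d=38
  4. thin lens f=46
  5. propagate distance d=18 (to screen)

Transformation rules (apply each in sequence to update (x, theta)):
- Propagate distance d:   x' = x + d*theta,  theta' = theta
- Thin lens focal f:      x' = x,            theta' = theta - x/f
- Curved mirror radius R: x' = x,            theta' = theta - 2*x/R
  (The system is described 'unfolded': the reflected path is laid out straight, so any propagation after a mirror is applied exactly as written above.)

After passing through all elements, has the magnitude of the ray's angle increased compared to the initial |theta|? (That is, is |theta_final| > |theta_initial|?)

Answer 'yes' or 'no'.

Initial: x=-8.0000 theta=-0.4000
After 1 (propagate distance d=11): x=-12.4000 theta=-0.4000
After 2 (thin lens f=41): x=-12.4000 theta=-4/41 (≈-0.0976)
After 3 (propagate distance d=38): x=-3302/205 (≈-16.1073) theta=-4/41 (≈-0.0976)
After 4 (thin lens f=46): x=-3302/205 (≈-16.1073) theta=1191/4715 (≈0.2526)
After 5 (propagate distance d=18 (to screen)): x=-54508/4715 (≈-11.5606) theta=1191/4715 (≈0.2526)
|theta_initial|=0.4000 |theta_final|=1191/4715 (≈0.2526) -> not increased

Answer: no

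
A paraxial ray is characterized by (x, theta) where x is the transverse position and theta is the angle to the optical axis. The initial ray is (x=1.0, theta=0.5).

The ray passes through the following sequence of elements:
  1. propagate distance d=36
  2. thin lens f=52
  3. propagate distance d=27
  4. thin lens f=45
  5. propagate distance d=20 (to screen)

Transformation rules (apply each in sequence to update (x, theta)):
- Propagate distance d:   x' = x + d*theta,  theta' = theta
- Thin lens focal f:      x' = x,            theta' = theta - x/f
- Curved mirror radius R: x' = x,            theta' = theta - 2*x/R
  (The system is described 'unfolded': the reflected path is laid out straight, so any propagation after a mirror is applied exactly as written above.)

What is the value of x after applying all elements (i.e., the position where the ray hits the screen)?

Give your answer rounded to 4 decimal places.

Answer: 15.2671

Derivation:
Initial: x=1.0000 theta=0.5000
After 1 (propagate distance d=36): x=19.0000 theta=0.5000
After 2 (thin lens f=52): x=19.0000 theta=7/52 (≈0.1346)
After 3 (propagate distance d=27): x=1177/52 (≈22.6346) theta=7/52 (≈0.1346)
After 4 (thin lens f=45): x=1177/52 (≈22.6346) theta=-431/1170 (≈-0.3684)
After 5 (propagate distance d=20 (to screen)): x=7145/468 (≈15.2671) theta=-431/1170 (≈-0.3684)
Rounded to 4 decimal places: x = 15.2671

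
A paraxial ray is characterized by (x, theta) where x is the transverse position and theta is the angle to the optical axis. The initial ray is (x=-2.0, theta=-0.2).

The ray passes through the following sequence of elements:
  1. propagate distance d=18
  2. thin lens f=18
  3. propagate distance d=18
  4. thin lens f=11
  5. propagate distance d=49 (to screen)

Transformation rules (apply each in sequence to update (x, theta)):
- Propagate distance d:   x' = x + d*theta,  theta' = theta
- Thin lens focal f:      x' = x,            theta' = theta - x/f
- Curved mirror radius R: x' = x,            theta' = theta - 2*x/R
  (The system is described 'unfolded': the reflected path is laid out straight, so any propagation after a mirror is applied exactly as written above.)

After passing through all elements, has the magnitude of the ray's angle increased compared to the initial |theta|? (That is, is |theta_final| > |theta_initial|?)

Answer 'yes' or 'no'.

Initial: x=-2.0000 theta=-0.2000
After 1 (propagate distance d=18): x=-5.6000 theta=-0.2000
After 2 (thin lens f=18): x=-5.6000 theta=1/9 (≈0.1111)
After 3 (propagate distance d=18): x=-3.6000 theta=1/9 (≈0.1111)
After 4 (thin lens f=11): x=-3.6000 theta=217/495 (≈0.4384)
After 5 (propagate distance d=49 (to screen)): x=8851/495 (≈17.8808) theta=217/495 (≈0.4384)
|theta_initial|=0.2000 |theta_final|=217/495 (≈0.4384) -> increased

Answer: yes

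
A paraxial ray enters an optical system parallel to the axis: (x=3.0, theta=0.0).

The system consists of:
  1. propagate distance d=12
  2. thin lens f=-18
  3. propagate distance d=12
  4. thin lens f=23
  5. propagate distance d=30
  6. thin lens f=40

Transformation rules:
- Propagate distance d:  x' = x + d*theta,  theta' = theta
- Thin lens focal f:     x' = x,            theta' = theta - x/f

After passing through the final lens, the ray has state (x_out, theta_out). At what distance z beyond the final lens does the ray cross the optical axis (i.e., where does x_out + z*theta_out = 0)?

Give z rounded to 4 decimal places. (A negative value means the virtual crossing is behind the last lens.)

Initial: x=3.0000 theta=0.0000
After 1 (propagate distance d=12): x=3.0000 theta=0.0000
After 2 (thin lens f=-18): x=3.0000 theta=1/6 (≈0.1667)
After 3 (propagate distance d=12): x=5.0000 theta=1/6 (≈0.1667)
After 4 (thin lens f=23): x=5.0000 theta=-7/138 (≈-0.0507)
After 5 (propagate distance d=30): x=80/23 (≈3.4783) theta=-7/138 (≈-0.0507)
After 6 (thin lens f=40): x=80/23 (≈3.4783) theta=-19/138 (≈-0.1377)
z_focus = -x_out/theta_out = -(80/23)/(-19/138) = 480/19 ≈ 25.2632
Rounded to 4 decimal places: z = 25.2632

Answer: 25.2632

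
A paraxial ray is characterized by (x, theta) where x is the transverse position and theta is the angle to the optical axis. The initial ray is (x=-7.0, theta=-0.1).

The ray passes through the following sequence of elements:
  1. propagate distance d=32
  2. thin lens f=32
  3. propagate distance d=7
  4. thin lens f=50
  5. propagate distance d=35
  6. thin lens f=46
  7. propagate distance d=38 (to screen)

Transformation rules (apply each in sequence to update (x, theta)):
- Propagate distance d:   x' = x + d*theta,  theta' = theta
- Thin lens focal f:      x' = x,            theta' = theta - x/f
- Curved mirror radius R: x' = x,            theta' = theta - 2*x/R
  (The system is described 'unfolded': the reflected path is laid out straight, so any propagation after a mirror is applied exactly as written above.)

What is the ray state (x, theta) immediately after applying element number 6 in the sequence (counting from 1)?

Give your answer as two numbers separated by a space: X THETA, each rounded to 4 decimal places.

Initial: x=-7.0000 theta=-0.1000
After 1 (propagate distance d=32): x=-10.2000 theta=-0.1000
After 2 (thin lens f=32): x=-10.2000 theta=7/32 (≈0.2188)
After 3 (propagate distance d=7): x=-1387/160 (≈-8.6688) theta=7/32 (≈0.2188)
After 4 (thin lens f=50): x=-1387/160 (≈-8.6688) theta=3137/8000 (≈0.3921)
After 5 (propagate distance d=35): x=8089/1600 (≈5.0556) theta=3137/8000 (≈0.3921)
After 6 (thin lens f=46): x=8089/1600 (≈5.0556) theta=103857/368000 (≈0.2822)
Rounded to 4 decimal places: x = 5.0556, theta = 0.2822

Answer: 5.0556 0.2822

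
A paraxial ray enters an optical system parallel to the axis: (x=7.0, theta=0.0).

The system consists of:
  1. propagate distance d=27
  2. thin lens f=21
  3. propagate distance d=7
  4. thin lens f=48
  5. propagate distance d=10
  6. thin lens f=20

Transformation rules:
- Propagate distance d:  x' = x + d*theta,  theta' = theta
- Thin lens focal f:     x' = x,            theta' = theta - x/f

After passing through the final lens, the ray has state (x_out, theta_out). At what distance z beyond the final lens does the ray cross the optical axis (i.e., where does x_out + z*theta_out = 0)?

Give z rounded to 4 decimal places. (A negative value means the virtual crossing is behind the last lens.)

Answer: 0.8050

Derivation:
Initial: x=7.0000 theta=0.0000
After 1 (propagate distance d=27): x=7.0000 theta=0.0000
After 2 (thin lens f=21): x=7.0000 theta=-1/3 (≈-0.3333)
After 3 (propagate distance d=7): x=14/3 (≈4.6667) theta=-1/3 (≈-0.3333)
After 4 (thin lens f=48): x=14/3 (≈4.6667) theta=-31/72 (≈-0.4306)
After 5 (propagate distance d=10): x=13/36 (≈0.3611) theta=-31/72 (≈-0.4306)
After 6 (thin lens f=20): x=13/36 (≈0.3611) theta=-323/720 (≈-0.4486)
z_focus = -x_out/theta_out = -(13/36)/(-323/720) = 260/323 ≈ 0.8050
Rounded to 4 decimal places: z = 0.8050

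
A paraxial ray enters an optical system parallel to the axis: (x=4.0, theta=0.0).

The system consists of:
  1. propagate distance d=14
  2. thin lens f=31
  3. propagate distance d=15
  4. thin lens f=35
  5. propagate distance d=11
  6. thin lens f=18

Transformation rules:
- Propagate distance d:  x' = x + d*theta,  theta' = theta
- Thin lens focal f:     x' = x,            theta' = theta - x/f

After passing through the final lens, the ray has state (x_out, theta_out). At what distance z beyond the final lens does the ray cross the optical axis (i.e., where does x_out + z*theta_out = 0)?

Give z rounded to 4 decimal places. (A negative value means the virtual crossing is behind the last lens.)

Answer: -0.0196

Derivation:
Initial: x=4.0000 theta=0.0000
After 1 (propagate distance d=14): x=4.0000 theta=0.0000
After 2 (thin lens f=31): x=4.0000 theta=-4/31 (≈-0.1290)
After 3 (propagate distance d=15): x=64/31 (≈2.0645) theta=-4/31 (≈-0.1290)
After 4 (thin lens f=35): x=64/31 (≈2.0645) theta=-204/1085 (≈-0.1880)
After 5 (propagate distance d=11): x=-4/1085 (≈-0.0037) theta=-204/1085 (≈-0.1880)
After 6 (thin lens f=18): x=-4/1085 (≈-0.0037) theta=-262/1395 (≈-0.1878)
z_focus = -x_out/theta_out = -(-4/1085)/(-262/1395) = -18/917 ≈ -0.0196
Rounded to 4 decimal places: z = -0.0196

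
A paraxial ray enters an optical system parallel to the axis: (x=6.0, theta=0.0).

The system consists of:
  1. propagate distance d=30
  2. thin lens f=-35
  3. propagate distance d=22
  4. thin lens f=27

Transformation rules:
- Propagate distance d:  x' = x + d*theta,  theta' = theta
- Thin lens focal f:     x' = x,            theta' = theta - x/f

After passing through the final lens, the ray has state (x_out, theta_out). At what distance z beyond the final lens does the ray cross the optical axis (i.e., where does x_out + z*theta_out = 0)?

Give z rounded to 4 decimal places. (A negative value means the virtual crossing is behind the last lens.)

Initial: x=6.0000 theta=0.0000
After 1 (propagate distance d=30): x=6.0000 theta=0.0000
After 2 (thin lens f=-35): x=6.0000 theta=6/35 (≈0.1714)
After 3 (propagate distance d=22): x=342/35 (≈9.7714) theta=6/35 (≈0.1714)
After 4 (thin lens f=27): x=342/35 (≈9.7714) theta=-4/21 (≈-0.1905)
z_focus = -x_out/theta_out = -(342/35)/(-4/21) = 51.3000
Rounded to 4 decimal places: z = 51.3000

Answer: 51.3000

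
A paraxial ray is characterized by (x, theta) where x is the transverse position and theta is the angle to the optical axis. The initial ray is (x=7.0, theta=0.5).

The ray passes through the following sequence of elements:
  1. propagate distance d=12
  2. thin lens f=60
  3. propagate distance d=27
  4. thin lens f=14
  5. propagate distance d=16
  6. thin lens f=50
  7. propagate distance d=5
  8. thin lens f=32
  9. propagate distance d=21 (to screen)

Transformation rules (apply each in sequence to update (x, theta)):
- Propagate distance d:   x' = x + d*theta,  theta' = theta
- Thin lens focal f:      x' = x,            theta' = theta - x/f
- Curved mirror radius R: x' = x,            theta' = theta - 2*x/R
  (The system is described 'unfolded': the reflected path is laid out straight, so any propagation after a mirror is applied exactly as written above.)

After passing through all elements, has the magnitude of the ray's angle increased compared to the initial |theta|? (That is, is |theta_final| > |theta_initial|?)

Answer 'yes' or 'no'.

Initial: x=7.0000 theta=0.5000
After 1 (propagate distance d=12): x=13.0000 theta=0.5000
After 2 (thin lens f=60): x=13.0000 theta=17/60 (≈0.2833)
After 3 (propagate distance d=27): x=20.6500 theta=17/60 (≈0.2833)
After 4 (thin lens f=14): x=20.6500 theta=-143/120 (≈-1.1917)
After 5 (propagate distance d=16): x=19/12 (≈1.5833) theta=-143/120 (≈-1.1917)
After 6 (thin lens f=50): x=19/12 (≈1.5833) theta=-367/300 (≈-1.2233)
After 7 (propagate distance d=5): x=-68/15 (≈-4.5333) theta=-367/300 (≈-1.2233)
After 8 (thin lens f=32): x=-68/15 (≈-4.5333) theta=-649/600 (≈-1.0817)
After 9 (propagate distance d=21 (to screen)): x=-16349/600 (≈-27.2483) theta=-649/600 (≈-1.0817)
|theta_initial|=0.5000 |theta_final|=649/600 (≈1.0817) -> increased

Answer: yes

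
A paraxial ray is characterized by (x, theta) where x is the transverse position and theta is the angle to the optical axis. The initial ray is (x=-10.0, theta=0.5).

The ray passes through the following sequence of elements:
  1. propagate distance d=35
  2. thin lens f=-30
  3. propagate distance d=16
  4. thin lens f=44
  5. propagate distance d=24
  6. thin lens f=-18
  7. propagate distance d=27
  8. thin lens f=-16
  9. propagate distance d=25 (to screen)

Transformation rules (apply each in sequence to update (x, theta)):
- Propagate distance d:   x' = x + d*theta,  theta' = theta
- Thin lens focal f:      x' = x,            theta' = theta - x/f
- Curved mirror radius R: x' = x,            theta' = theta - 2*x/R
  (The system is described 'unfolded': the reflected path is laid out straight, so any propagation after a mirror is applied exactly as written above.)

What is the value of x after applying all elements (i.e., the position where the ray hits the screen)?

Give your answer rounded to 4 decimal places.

Answer: 238.3042

Derivation:
Initial: x=-10.0000 theta=0.5000
After 1 (propagate distance d=35): x=7.5000 theta=0.5000
After 2 (thin lens f=-30): x=7.5000 theta=0.7500
After 3 (propagate distance d=16): x=19.5000 theta=0.7500
After 4 (thin lens f=44): x=19.5000 theta=27/88 (≈0.3068)
After 5 (propagate distance d=24): x=591/22 (≈26.8636) theta=27/88 (≈0.3068)
After 6 (thin lens f=-18): x=591/22 (≈26.8636) theta=475/264 (≈1.7992)
After 7 (propagate distance d=27): x=6639/88 (≈75.4432) theta=475/264 (≈1.7992)
After 8 (thin lens f=-16): x=6639/88 (≈75.4432) theta=27517/4224 (≈6.5144)
After 9 (propagate distance d=25 (to screen)): x=1006597/4224 (≈238.3042) theta=27517/4224 (≈6.5144)
Rounded to 4 decimal places: x = 238.3042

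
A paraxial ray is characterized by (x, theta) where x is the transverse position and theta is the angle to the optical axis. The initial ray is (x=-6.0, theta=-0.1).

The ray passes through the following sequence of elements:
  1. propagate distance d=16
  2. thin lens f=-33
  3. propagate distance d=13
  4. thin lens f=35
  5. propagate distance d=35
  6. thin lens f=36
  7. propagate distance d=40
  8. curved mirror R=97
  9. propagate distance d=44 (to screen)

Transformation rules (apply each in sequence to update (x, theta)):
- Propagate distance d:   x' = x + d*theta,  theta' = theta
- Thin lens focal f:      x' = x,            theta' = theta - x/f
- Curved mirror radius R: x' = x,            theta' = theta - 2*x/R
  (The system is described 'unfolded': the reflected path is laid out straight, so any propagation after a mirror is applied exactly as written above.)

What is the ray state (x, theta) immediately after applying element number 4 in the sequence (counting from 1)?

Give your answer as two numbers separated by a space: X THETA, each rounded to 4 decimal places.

Answer: -11.8939 0.0095

Derivation:
Initial: x=-6.0000 theta=-0.1000
After 1 (propagate distance d=16): x=-7.6000 theta=-0.1000
After 2 (thin lens f=-33): x=-7.6000 theta=-109/330 (≈-0.3303)
After 3 (propagate distance d=13): x=-785/66 (≈-11.8939) theta=-109/330 (≈-0.3303)
After 4 (thin lens f=35): x=-785/66 (≈-11.8939) theta=1/105 (≈0.0095)
Rounded to 4 decimal places: x = -11.8939, theta = 0.0095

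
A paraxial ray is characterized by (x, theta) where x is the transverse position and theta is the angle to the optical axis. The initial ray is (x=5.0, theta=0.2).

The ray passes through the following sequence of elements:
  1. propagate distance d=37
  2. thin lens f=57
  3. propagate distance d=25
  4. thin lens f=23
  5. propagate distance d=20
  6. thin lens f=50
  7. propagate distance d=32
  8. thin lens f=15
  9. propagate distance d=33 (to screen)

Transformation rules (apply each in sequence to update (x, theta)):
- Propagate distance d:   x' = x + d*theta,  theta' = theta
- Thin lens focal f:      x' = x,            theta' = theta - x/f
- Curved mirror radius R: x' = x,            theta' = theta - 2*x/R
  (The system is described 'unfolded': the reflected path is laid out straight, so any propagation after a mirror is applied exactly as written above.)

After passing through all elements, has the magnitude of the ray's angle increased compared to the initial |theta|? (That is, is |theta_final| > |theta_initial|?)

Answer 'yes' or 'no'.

Initial: x=5.0000 theta=0.2000
After 1 (propagate distance d=37): x=12.4000 theta=0.2000
After 2 (thin lens f=57): x=12.4000 theta=-1/57 (≈-0.0175)
After 3 (propagate distance d=25): x=3409/285 (≈11.9614) theta=-1/57 (≈-0.0175)
After 4 (thin lens f=23): x=3409/285 (≈11.9614) theta=-3524/6555 (≈-0.5376)
After 5 (propagate distance d=20): x=7927/6555 (≈1.2093) theta=-3524/6555 (≈-0.5376)
After 6 (thin lens f=50): x=7927/6555 (≈1.2093) theta=-184127/327750 (≈-0.5618)
After 7 (propagate distance d=32): x=-2747857/163875 (≈-16.7680) theta=-184127/327750 (≈-0.5618)
After 8 (thin lens f=15): x=-2747857/163875 (≈-16.7680) theta=2733809/4916250 (≈0.5561)
After 9 (propagate distance d=33 (to screen)): x=45497/28750 (≈1.5825) theta=2733809/4916250 (≈0.5561)
|theta_initial|=0.2000 |theta_final|=2733809/4916250 (≈0.5561) -> increased

Answer: yes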